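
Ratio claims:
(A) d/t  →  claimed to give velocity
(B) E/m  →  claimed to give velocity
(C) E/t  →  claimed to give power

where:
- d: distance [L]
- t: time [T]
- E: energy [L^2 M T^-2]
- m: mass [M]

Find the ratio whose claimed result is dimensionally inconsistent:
(B) E/m does not give velocity

(A) d/t: [L T^-1] = velocity [L T^-1] ✓
(B) E/m: [L^2 T^-2] ≠ velocity [L T^-1] ✗
(C) E/t: [L^2 M T^-3] = power [L^2 M T^-3] ✓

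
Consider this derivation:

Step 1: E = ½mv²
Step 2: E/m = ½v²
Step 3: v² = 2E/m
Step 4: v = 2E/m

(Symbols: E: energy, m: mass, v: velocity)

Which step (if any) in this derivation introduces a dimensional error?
Step 4

Step 1: E = ½mv² → LHS [L^2 M T^-2], RHS [L^2 M T^-2] ✓
Step 2: E/m = ½v² → LHS [L^2 T^-2], RHS [L^2 T^-2] ✓
Step 3: v² = 2E/m → LHS [L^2 T^-2], RHS [L^2 T^-2] ✓
Step 4: v = 2E/m → LHS [L T^-1], RHS [L^2 T^-2] ✗

The first dimensional inconsistency appears in step 4: v = 2E/m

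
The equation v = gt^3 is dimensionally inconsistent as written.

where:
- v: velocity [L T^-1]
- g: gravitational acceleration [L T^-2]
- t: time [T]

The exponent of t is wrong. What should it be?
The exponent of t should be 1: v = gt

The LHS v has dimensions [L T^-1]; t has dimensions [T].
As written, the RHS gt^3 (exponent 3 on t) has dimensions [L T], which does not match.
With exponent 1, the RHS gt has dimensions [L T^-1], matching the LHS.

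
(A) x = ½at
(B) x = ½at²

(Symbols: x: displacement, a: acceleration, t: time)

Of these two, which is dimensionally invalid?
(A)

(A) x = ½at: LHS [L], RHS [L T^-1] ✗
(B) x = ½at²: LHS [L], RHS [L] ✓

Expression (A) x = ½at is dimensionally incorrect.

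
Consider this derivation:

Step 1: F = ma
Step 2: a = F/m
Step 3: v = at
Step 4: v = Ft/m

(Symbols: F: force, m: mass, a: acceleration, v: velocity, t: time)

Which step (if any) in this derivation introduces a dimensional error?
No step introduces an error — all steps are dimensionally consistent.

Step 1: F = ma → LHS [L M T^-2], RHS [L M T^-2] ✓
Step 2: a = F/m → LHS [L T^-2], RHS [L T^-2] ✓
Step 3: v = at → LHS [L T^-1], RHS [L T^-1] ✓
Step 4: v = Ft/m → LHS [L T^-1], RHS [L T^-1] ✓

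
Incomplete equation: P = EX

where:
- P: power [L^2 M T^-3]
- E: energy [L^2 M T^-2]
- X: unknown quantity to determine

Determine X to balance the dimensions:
X = f (inverse time / frequency (1/t)), dimensions [T^-1]

P has dimensions [L^2 M T^-3]; the rest of the RHS (E) has dimensions [L^2 M T^-2].
So X must have dimensions [T^-1] — X = f (inverse time / frequency (1/t)).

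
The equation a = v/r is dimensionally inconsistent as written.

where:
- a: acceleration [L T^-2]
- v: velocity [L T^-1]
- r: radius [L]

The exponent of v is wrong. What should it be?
The exponent of v should be 2: a = v^2/r

The LHS a has dimensions [L T^-2]; v has dimensions [L T^-1].
As written, the RHS v/r (exponent 1 on v) has dimensions [T^-1], which does not match.
With exponent 2, the RHS v^2/r has dimensions [L T^-2], matching the LHS.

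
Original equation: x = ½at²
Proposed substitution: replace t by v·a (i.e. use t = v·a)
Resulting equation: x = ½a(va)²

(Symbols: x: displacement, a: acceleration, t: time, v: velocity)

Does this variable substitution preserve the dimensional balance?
No

[t] = [T] and [v·a] = [L^2 T^-3]. These differ, so the substitution replaces a quantity by one of different dimensions and the result x = ½a(va)² has LHS [L] vs RHS [L^5 T^-8] — inconsistent.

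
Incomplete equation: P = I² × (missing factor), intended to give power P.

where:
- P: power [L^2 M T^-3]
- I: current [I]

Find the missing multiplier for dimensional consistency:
R (resistance), dimensions [I^-2 L^2 M T^-3]

P has dimensions [L^2 M T^-3] and I² has dimensions [I^2].
The missing factor must have dimensions [L^2 M T^-3] / [I^2] = [I^-2 L^2 M T^-3], i.e. resistance (R).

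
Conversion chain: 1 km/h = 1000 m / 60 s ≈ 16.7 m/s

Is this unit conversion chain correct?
The chain is incorrect (it contains an error).

Incorrect: 1 h = 3600 s, not 60 s (1 km/h ≈ 0.278 m/s)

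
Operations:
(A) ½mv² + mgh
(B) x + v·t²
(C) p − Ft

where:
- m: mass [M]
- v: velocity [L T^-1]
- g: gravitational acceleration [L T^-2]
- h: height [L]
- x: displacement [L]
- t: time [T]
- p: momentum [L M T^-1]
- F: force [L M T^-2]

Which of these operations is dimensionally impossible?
(B) x + v·t²

(A) ½mv² + mgh: ½mv² [L^2 M T^-2] and mgh [L^2 M T^-2] — same dimensions ✓
(B) x + v·t²: x [L] and v·t² [L T] — different dimensions cannot be added/subtracted ✗
(C) p − Ft: p [L M T^-1] and Ft [L M T^-1] — same dimensions ✓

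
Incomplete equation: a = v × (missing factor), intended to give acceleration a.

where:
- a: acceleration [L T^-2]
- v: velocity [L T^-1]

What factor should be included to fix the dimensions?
1/t (inverse time), dimensions [T^-1]

a has dimensions [L T^-2] and v has dimensions [L T^-1].
The missing factor must have dimensions [L T^-2] / [L T^-1] = [T^-1], i.e. inverse time (1/t).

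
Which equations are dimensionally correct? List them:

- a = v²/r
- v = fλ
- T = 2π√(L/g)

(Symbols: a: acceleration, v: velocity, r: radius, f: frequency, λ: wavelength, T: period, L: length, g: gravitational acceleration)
Dimensionally correct: a = v²/r, v = fλ, T = 2π√(L/g)
Dimensionally incorrect: none
Ordered (correct first, then incorrect): a = v²/r, v = fλ, T = 2π√(L/g)

- a = v²/r: LHS [L T^-2], RHS [L T^-2] → correct ✓
- v = fλ: LHS [L T^-1], RHS [L T^-1] → correct ✓
- T = 2π√(L/g): LHS [T], RHS [T] → correct ✓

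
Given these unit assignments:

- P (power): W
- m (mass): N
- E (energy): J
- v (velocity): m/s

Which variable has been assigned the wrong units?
m

The variable m (mass) should have units kg, not N.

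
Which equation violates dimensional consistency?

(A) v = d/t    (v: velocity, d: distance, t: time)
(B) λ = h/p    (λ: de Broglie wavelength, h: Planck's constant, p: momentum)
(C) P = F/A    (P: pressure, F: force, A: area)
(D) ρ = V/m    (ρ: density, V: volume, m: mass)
(D) ρ = V/m

The equation (D) ρ = V/m is dimensionally incorrect.

LHS (ρ): [L^-3 M]
RHS (V/m): [L^3 M^-1] ✗

The dimensions do not match. The other three equations balance.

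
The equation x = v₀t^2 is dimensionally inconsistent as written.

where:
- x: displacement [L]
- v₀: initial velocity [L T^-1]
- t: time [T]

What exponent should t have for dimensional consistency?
The exponent of t should be 1: x = v₀t

The LHS x has dimensions [L]; t has dimensions [T].
As written, the RHS v₀t^2 (exponent 2 on t) has dimensions [L T], which does not match.
With exponent 1, the RHS v₀t has dimensions [L], matching the LHS.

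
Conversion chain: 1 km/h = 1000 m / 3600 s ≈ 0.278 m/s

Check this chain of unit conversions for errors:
The chain is correct (no errors).

Correct: 1 km = 1000 m, 1 h = 3600 s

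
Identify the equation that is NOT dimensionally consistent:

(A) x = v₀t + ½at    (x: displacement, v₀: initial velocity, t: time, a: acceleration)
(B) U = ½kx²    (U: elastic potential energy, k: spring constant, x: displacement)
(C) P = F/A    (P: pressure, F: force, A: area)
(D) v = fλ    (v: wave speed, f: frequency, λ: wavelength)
(A) x = v₀t + ½at

The equation (A) x = v₀t + ½at is dimensionally incorrect.

LHS (x): [L]
RHS terms:
  - v₀t: [L] ✓
  - ½at: [L T^-1] ✗ (does not match LHS)

The dimensions do not match. The other three equations balance.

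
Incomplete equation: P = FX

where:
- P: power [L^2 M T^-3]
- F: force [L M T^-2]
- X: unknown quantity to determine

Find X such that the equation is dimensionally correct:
X = v (velocity), dimensions [L T^-1]

P has dimensions [L^2 M T^-3]; the rest of the RHS (F) has dimensions [L M T^-2].
So X must have dimensions [L T^-1] — X = v (velocity).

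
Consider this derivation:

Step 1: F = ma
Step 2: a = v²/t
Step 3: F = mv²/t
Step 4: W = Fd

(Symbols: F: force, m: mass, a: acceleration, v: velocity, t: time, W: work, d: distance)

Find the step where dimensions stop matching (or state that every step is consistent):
Step 2

Step 1: F = ma → LHS [L M T^-2], RHS [L M T^-2] ✓
Step 2: a = v²/t → LHS [L T^-2], RHS [L^2 T^-3] ✗

The first dimensional inconsistency appears in step 2: a = v²/t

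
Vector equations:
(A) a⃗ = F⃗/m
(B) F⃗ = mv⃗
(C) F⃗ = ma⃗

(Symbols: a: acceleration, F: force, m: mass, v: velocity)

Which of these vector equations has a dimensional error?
(B) F⃗ = mv⃗

(A) a⃗ = F⃗/m: LHS [L T^-2], RHS [L T^-2] ✓ — force (vector) divided by mass (scalar)
(B) F⃗ = mv⃗: LHS [L M T^-2], RHS [L M T^-1] ✗ — mass times velocity is momentum, not force; should be ma⃗
(C) F⃗ = ma⃗: LHS [L M T^-2], RHS [L M T^-2] ✓ — Force and acceleration are vectors, mass is a scalar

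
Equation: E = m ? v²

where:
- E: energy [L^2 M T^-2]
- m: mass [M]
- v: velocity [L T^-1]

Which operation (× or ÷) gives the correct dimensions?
multiplication (×): E = m × v²

E [L^2 M T^-2]; m [M]; v² [L^2 T^-2].
m × v² → [L^2 M T^-2] ✓
m ÷ v² → [L^-2 M T^2] ✗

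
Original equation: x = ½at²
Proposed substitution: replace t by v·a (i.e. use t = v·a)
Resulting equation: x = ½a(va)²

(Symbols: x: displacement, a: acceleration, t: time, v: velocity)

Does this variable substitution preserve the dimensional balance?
No

[t] = [T] and [v·a] = [L^2 T^-3]. These differ, so the substitution replaces a quantity by one of different dimensions and the result x = ½a(va)² has LHS [L] vs RHS [L^5 T^-8] — inconsistent.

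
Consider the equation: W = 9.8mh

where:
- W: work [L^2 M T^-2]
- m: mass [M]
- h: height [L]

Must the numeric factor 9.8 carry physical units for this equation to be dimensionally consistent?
Yes

W has dimensions [L^2 M T^-2], while mh alone has dimensions [L M]. For the equation to balance, the factor 9.8 must carry dimensions [L T^-2] — it is a dimensional constant (a numerical value of a physical quantity with its units suppressed), not a pure number.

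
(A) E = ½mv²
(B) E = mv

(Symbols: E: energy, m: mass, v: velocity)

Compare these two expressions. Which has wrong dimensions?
(B)

(A) E = ½mv²: LHS [L^2 M T^-2], RHS [L^2 M T^-2] ✓
(B) E = mv: LHS [L^2 M T^-2], RHS [L M T^-1] ✗

Expression (B) E = mv is dimensionally incorrect.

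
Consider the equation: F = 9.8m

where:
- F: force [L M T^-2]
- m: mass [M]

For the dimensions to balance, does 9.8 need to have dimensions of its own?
Yes

F has dimensions [L M T^-2], while m alone has dimensions [M]. For the equation to balance, the factor 9.8 must carry dimensions [L T^-2] — it is a dimensional constant (a numerical value of a physical quantity with its units suppressed), not a pure number.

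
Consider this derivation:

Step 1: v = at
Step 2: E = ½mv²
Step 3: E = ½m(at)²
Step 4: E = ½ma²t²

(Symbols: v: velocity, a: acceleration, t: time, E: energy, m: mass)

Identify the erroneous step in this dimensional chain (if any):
No step introduces an error — all steps are dimensionally consistent.

Step 1: v = at → LHS [L T^-1], RHS [L T^-1] ✓
Step 2: E = ½mv² → LHS [L^2 M T^-2], RHS [L^2 M T^-2] ✓
Step 3: E = ½m(at)² → LHS [L^2 M T^-2], RHS [L^2 M T^-2] ✓
Step 4: E = ½ma²t² → LHS [L^2 M T^-2], RHS [L^2 M T^-2] ✓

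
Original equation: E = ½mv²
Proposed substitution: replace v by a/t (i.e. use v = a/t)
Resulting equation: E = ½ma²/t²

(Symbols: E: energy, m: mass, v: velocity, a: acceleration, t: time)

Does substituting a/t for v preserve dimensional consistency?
No

[v] = [L T^-1] and [a/t] = [L T^-3]. These differ, so the substitution replaces a quantity by one of different dimensions and the result E = ½ma²/t² has LHS [L^2 M T^-2] vs RHS [L^2 M T^-6] — inconsistent.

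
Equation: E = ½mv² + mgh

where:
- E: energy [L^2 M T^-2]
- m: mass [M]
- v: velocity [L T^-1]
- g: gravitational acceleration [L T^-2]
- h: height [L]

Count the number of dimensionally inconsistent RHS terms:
0

LHS E: [L^2 M T^-2]
- ½mv²: [L^2 M T^-2] ✓
- mgh: [L^2 M T^-2] ✓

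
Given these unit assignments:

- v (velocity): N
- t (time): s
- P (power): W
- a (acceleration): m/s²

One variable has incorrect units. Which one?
v

The variable v (velocity) should have units m/s, not N.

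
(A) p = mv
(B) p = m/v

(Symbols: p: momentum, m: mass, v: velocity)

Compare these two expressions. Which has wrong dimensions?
(B)

(A) p = mv: LHS [L M T^-1], RHS [L M T^-1] ✓
(B) p = m/v: LHS [L M T^-1], RHS [L^-1 M T] ✗

Expression (B) p = m/v is dimensionally incorrect.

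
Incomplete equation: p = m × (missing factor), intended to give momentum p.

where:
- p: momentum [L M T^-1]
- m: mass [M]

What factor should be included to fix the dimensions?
v (velocity), dimensions [L T^-1]

p has dimensions [L M T^-1] and m has dimensions [M].
The missing factor must have dimensions [L M T^-1] / [M] = [L T^-1], i.e. velocity (v).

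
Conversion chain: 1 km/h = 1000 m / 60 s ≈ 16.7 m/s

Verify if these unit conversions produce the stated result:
The chain is incorrect (it contains an error).

Incorrect: 1 h = 3600 s, not 60 s (1 km/h ≈ 0.278 m/s)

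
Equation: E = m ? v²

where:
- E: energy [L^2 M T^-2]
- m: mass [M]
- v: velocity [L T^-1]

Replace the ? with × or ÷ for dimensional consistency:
multiplication (×): E = m × v²

E [L^2 M T^-2]; m [M]; v² [L^2 T^-2].
m × v² → [L^2 M T^-2] ✓
m ÷ v² → [L^-2 M T^2] ✗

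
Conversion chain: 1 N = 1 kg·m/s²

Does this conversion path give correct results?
The chain is correct (no errors).

Correct: Newton is defined as kg·m/s²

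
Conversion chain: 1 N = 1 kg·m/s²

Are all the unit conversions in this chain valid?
The chain is correct (no errors).

Correct: Newton is defined as kg·m/s²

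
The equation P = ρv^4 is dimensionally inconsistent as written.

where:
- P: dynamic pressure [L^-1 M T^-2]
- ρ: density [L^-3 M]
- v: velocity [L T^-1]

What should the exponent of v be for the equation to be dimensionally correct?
The exponent of v should be 2: P = ρv^2

The LHS P has dimensions [L^-1 M T^-2]; v has dimensions [L T^-1].
As written, the RHS ρv^4 (exponent 4 on v) has dimensions [L M T^-4], which does not match.
With exponent 2, the RHS ρv^2 has dimensions [L^-1 M T^-2], matching the LHS.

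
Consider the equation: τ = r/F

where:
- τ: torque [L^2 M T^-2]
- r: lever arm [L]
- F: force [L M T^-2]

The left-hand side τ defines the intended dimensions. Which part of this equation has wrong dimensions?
The right-hand side term r/F

τ has dimensions [L^2 M T^-2], but r/F has dimensions [M^-1 T^2], so the term r/F is dimensionally wrong for τ.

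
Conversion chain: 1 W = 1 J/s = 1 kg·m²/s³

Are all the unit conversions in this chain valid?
The chain is correct (no errors).

Correct: Watt is Joule per second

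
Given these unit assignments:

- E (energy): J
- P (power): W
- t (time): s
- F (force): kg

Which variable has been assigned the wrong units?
F

The variable F (force) should have units N, not kg.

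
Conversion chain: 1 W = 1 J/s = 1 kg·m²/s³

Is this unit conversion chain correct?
The chain is correct (no errors).

Correct: Watt is Joule per second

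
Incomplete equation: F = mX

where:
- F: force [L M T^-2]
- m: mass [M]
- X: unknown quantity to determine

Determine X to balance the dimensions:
X = a (acceleration), dimensions [L T^-2]

F has dimensions [L M T^-2]; the rest of the RHS (m) has dimensions [M].
So X must have dimensions [L T^-2] — X = a (acceleration).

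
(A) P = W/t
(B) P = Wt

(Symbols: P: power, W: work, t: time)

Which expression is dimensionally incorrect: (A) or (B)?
(B)

(A) P = W/t: LHS [L^2 M T^-3], RHS [L^2 M T^-3] ✓
(B) P = Wt: LHS [L^2 M T^-3], RHS [L^2 M T^-1] ✗

Expression (B) P = Wt is dimensionally incorrect.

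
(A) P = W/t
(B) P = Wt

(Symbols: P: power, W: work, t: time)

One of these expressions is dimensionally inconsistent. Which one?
(B)

(A) P = W/t: LHS [L^2 M T^-3], RHS [L^2 M T^-3] ✓
(B) P = Wt: LHS [L^2 M T^-3], RHS [L^2 M T^-1] ✗

Expression (B) P = Wt is dimensionally incorrect.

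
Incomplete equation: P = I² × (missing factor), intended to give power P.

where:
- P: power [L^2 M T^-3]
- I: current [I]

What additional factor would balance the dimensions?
R (resistance), dimensions [I^-2 L^2 M T^-3]

P has dimensions [L^2 M T^-3] and I² has dimensions [I^2].
The missing factor must have dimensions [L^2 M T^-3] / [I^2] = [I^-2 L^2 M T^-3], i.e. resistance (R).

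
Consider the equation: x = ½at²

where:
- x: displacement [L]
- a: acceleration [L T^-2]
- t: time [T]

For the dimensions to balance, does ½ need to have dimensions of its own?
No

x has dimensions [L] and at² already has dimensions [L], so the equation balances without ½ contributing any dimensions. ½ is a pure (dimensionless) number; changing or removing it would not affect dimensional consistency.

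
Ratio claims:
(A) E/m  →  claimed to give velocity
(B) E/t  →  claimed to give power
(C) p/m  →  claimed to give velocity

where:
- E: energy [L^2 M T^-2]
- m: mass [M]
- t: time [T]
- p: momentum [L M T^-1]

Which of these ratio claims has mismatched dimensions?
(A) E/m does not give velocity

(A) E/m: [L^2 T^-2] ≠ velocity [L T^-1] ✗
(B) E/t: [L^2 M T^-3] = power [L^2 M T^-3] ✓
(C) p/m: [L T^-1] = velocity [L T^-1] ✓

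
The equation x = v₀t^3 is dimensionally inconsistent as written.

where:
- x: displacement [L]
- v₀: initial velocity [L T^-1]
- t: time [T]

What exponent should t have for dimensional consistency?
The exponent of t should be 1: x = v₀t

The LHS x has dimensions [L]; t has dimensions [T].
As written, the RHS v₀t^3 (exponent 3 on t) has dimensions [L T^2], which does not match.
With exponent 1, the RHS v₀t has dimensions [L], matching the LHS.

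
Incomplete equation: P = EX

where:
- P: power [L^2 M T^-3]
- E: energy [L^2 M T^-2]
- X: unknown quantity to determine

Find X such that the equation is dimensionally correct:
X = f (inverse time / frequency (1/t)), dimensions [T^-1]

P has dimensions [L^2 M T^-3]; the rest of the RHS (E) has dimensions [L^2 M T^-2].
So X must have dimensions [T^-1] — X = f (inverse time / frequency (1/t)).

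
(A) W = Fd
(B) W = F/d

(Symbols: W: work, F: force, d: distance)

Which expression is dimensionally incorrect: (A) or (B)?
(B)

(A) W = Fd: LHS [L^2 M T^-2], RHS [L^2 M T^-2] ✓
(B) W = F/d: LHS [L^2 M T^-2], RHS [M T^-2] ✗

Expression (B) W = F/d is dimensionally incorrect.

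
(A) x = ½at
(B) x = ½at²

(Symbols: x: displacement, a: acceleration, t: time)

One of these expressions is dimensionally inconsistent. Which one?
(A)

(A) x = ½at: LHS [L], RHS [L T^-1] ✗
(B) x = ½at²: LHS [L], RHS [L] ✓

Expression (A) x = ½at is dimensionally incorrect.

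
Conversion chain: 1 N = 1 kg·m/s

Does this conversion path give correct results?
The chain is incorrect (it contains an error).

Incorrect: Newton is kg·m/s², not kg·m/s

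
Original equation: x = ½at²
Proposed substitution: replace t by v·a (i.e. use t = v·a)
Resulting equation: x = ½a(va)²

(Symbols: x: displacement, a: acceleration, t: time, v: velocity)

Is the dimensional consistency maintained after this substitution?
No

[t] = [T] and [v·a] = [L^2 T^-3]. These differ, so the substitution replaces a quantity by one of different dimensions and the result x = ½a(va)² has LHS [L] vs RHS [L^5 T^-8] — inconsistent.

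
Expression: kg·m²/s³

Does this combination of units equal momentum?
No

The expression kg·m²/s³ has dimensions [L^2 M T^-3], but momentum has dimensions [L M T^-1].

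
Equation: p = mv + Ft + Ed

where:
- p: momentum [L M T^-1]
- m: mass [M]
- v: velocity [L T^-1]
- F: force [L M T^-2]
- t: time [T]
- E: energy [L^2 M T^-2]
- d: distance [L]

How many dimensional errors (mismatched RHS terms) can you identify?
1

LHS p: [L M T^-1]
- mv: [L M T^-1] ✓
- Ft: [L M T^-1] ✓
- Ed: [L^3 M T^-2] ✗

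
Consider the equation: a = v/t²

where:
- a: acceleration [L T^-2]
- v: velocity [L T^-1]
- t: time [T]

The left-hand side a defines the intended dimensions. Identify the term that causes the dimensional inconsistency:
The right-hand side term v/t²

a has dimensions [L T^-2], but v/t² has dimensions [L T^-3], so the term v/t² is dimensionally wrong for a.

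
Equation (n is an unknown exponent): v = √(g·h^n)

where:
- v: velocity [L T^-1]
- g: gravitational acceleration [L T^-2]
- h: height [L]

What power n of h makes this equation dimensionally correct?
n = 1

v has dimensions [L T^-1]; h has dimensions [L].
With n = 1: √(g·h^1) has dimensions [L T^-1], matching the LHS ✓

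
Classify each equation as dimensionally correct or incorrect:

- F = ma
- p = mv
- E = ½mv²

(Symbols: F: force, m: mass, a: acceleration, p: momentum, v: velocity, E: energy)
Dimensionally correct: F = ma, p = mv, E = ½mv²
Dimensionally incorrect: none
Ordered (correct first, then incorrect): F = ma, p = mv, E = ½mv²

- F = ma: LHS [L M T^-2], RHS [L M T^-2] → correct ✓
- p = mv: LHS [L M T^-1], RHS [L M T^-1] → correct ✓
- E = ½mv²: LHS [L^2 M T^-2], RHS [L^2 M T^-2] → correct ✓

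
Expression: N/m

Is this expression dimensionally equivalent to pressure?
No

The expression N/m has dimensions [M T^-2], but pressure has dimensions [L^-1 M T^-2].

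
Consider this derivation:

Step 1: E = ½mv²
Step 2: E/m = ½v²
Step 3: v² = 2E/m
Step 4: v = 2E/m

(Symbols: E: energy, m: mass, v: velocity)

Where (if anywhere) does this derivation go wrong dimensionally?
Step 4

Step 1: E = ½mv² → LHS [L^2 M T^-2], RHS [L^2 M T^-2] ✓
Step 2: E/m = ½v² → LHS [L^2 T^-2], RHS [L^2 T^-2] ✓
Step 3: v² = 2E/m → LHS [L^2 T^-2], RHS [L^2 T^-2] ✓
Step 4: v = 2E/m → LHS [L T^-1], RHS [L^2 T^-2] ✗

The first dimensional inconsistency appears in step 4: v = 2E/m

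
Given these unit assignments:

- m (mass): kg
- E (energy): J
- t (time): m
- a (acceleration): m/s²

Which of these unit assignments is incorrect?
t

The variable t (time) should have units s, not m.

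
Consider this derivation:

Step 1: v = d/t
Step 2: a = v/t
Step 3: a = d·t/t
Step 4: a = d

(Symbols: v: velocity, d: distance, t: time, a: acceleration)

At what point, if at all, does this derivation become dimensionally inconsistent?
Step 3

Step 1: v = d/t → LHS [L T^-1], RHS [L T^-1] ✓
Step 2: a = v/t → LHS [L T^-2], RHS [L T^-2] ✓
Step 3: a = d·t/t → LHS [L T^-2], RHS [L] ✗

The first dimensional inconsistency appears in step 3: a = d·t/t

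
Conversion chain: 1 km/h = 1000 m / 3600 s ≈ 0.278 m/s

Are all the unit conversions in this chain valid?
The chain is correct (no errors).

Correct: 1 km = 1000 m, 1 h = 3600 s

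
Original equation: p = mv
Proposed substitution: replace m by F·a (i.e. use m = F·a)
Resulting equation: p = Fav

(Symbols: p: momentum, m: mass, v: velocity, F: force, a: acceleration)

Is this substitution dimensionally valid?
No

[m] = [M] and [F·a] = [L^2 M T^-4]. These differ, so the substitution replaces a quantity by one of different dimensions and the result p = Fav has LHS [L M T^-1] vs RHS [L^3 M T^-5] — inconsistent.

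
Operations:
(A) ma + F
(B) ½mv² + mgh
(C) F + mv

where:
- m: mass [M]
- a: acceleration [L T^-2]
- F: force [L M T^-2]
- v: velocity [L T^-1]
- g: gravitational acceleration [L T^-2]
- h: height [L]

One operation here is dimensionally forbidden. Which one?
(C) F + mv

(A) ma + F: ma [L M T^-2] and F [L M T^-2] — same dimensions ✓
(B) ½mv² + mgh: ½mv² [L^2 M T^-2] and mgh [L^2 M T^-2] — same dimensions ✓
(C) F + mv: F [L M T^-2] and mv [L M T^-1] — different dimensions cannot be added/subtracted ✗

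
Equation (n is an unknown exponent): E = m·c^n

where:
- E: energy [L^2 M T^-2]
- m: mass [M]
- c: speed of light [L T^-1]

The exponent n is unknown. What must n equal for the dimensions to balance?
n = 2

E has dimensions [L^2 M T^-2]; c has dimensions [L T^-1].
The rest of the RHS has dimensions [M], so c^n must supply [L^2 T^-2].
With n = 2: m·c^2 has dimensions [L^2 M T^-2], matching the LHS ✓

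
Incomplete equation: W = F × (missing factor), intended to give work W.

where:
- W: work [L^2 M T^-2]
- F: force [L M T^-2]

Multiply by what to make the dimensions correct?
d (distance), dimensions [L]

W has dimensions [L^2 M T^-2] and F has dimensions [L M T^-2].
The missing factor must have dimensions [L^2 M T^-2] / [L M T^-2] = [L], i.e. distance (d).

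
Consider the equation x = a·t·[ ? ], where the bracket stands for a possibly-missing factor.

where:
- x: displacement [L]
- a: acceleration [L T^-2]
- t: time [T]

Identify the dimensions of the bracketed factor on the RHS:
[T] — time (e.g. t)

x has dimensions [L]; a·t has dimensions [L T^-1].
The bracketed factor must supply [L] / [L T^-1] = [T].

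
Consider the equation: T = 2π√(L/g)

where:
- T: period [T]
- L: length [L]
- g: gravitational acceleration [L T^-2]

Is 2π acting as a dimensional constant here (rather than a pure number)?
No

T has dimensions [T] and √(L/g) already has dimensions [T], so the equation balances without 2π contributing any dimensions. 2π is a pure (dimensionless) number; changing or removing it would not affect dimensional consistency.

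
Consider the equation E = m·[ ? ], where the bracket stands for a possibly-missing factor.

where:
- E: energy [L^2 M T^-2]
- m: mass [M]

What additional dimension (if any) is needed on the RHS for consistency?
[L^2 T^-2] — velocity squared (e.g. v²)

E has dimensions [L^2 M T^-2]; m has dimensions [M].
The bracketed factor must supply [L^2 M T^-2] / [M] = [L^2 T^-2].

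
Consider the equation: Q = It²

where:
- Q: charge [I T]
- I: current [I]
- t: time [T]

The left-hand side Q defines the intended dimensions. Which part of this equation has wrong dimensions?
The right-hand side term It²

Q has dimensions [I T], but It² has dimensions [I T^2], so the term It² is dimensionally wrong for Q.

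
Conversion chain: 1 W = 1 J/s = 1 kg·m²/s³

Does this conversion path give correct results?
The chain is correct (no errors).

Correct: Watt is Joule per second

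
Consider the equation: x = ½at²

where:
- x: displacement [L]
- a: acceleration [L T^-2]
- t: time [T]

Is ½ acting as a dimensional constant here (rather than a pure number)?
No

x has dimensions [L] and at² already has dimensions [L], so the equation balances without ½ contributing any dimensions. ½ is a pure (dimensionless) number; changing or removing it would not affect dimensional consistency.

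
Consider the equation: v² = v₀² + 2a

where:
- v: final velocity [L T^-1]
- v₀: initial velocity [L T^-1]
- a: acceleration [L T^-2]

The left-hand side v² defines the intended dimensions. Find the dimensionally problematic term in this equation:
The term 2a

Checking each RHS term against the LHS:
- v₀²: [L^2 T^-2] — matches v² [L^2 T^-2] ✓
- 2a: [L T^-2] — does NOT match v² [L^2 T^-2] ✗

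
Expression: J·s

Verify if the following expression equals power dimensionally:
No

The expression J·s has dimensions [L^2 M T^-1], but power has dimensions [L^2 M T^-3].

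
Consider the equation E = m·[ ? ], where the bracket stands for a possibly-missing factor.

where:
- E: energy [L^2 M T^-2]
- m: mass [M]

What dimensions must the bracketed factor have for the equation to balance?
[L^2 T^-2] — velocity squared (e.g. v²)

E has dimensions [L^2 M T^-2]; m has dimensions [M].
The bracketed factor must supply [L^2 M T^-2] / [M] = [L^2 T^-2].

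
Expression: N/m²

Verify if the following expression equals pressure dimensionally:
Yes

The expression N/m² has dimensions [L^-1 M T^-2], which is exactly pressure [L^-1 M T^-2].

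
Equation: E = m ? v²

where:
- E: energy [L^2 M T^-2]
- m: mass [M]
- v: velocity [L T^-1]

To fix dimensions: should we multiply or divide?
multiplication (×): E = m × v²

E [L^2 M T^-2]; m [M]; v² [L^2 T^-2].
m × v² → [L^2 M T^-2] ✓
m ÷ v² → [L^-2 M T^2] ✗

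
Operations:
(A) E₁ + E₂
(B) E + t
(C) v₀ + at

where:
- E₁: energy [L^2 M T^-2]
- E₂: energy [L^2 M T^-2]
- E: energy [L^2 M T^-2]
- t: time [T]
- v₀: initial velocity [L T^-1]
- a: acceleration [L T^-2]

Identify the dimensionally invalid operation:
(B) E + t

(A) E₁ + E₂: E₁ [L^2 M T^-2] and E₂ [L^2 M T^-2] — same dimensions ✓
(B) E + t: E [L^2 M T^-2] and t [T] — different dimensions cannot be added/subtracted ✗
(C) v₀ + at: v₀ [L T^-1] and at [L T^-1] — same dimensions ✓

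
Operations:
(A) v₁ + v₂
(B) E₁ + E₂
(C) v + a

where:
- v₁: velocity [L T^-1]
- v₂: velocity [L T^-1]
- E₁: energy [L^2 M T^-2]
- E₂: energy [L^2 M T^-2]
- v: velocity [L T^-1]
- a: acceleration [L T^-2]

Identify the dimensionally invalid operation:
(C) v + a

(A) v₁ + v₂: v₁ [L T^-1] and v₂ [L T^-1] — same dimensions ✓
(B) E₁ + E₂: E₁ [L^2 M T^-2] and E₂ [L^2 M T^-2] — same dimensions ✓
(C) v + a: v [L T^-1] and a [L T^-2] — different dimensions cannot be added/subtracted ✗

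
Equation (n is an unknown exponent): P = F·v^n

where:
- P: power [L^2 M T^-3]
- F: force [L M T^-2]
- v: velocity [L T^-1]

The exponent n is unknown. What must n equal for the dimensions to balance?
n = 1

P has dimensions [L^2 M T^-3]; v has dimensions [L T^-1].
The rest of the RHS has dimensions [L M T^-2], so v^n must supply [L T^-1].
With n = 1: F·v^1 has dimensions [L^2 M T^-3], matching the LHS ✓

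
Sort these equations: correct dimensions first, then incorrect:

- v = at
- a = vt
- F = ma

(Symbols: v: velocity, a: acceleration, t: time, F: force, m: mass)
Dimensionally correct: v = at, F = ma
Dimensionally incorrect: a = vt
Ordered (correct first, then incorrect): v = at, F = ma, a = vt

- v = at: LHS [L T^-1], RHS [L T^-1] → correct ✓
- a = vt: LHS [L T^-2], RHS [L] → incorrect ✗
- F = ma: LHS [L M T^-2], RHS [L M T^-2] → correct ✓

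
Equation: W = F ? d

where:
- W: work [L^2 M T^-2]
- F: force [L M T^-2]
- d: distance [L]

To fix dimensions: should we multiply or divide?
multiplication (×): W = F × d

W [L^2 M T^-2]; F [L M T^-2]; d [L].
F × d → [L^2 M T^-2] ✓
F ÷ d → [M T^-2] ✗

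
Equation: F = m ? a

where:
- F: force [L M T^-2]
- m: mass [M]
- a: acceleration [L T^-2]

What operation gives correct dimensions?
multiplication (×): F = m × a

F [L M T^-2]; m [M]; a [L T^-2].
m × a → [L M T^-2] ✓
m ÷ a → [L^-1 M T^2] ✗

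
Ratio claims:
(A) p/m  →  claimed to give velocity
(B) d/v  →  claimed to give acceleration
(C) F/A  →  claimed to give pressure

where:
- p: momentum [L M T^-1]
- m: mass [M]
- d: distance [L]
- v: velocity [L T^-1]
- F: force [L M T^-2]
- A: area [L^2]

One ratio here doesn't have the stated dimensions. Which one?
(B) d/v does not give acceleration

(A) p/m: [L T^-1] = velocity [L T^-1] ✓
(B) d/v: [T] ≠ acceleration [L T^-2] ✗
(C) F/A: [L^-1 M T^-2] = pressure [L^-1 M T^-2] ✓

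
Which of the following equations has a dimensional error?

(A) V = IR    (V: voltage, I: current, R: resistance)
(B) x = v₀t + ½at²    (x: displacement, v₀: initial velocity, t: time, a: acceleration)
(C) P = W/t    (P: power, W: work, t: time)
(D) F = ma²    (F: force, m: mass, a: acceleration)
(D) F = ma²

The equation (D) F = ma² is dimensionally incorrect.

LHS (F): [L M T^-2]
RHS (ma²): [L^2 M T^-4] ✗

The dimensions do not match. The other three equations balance.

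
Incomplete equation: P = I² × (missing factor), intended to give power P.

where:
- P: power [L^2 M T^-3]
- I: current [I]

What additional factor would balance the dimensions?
R (resistance), dimensions [I^-2 L^2 M T^-3]

P has dimensions [L^2 M T^-3] and I² has dimensions [I^2].
The missing factor must have dimensions [L^2 M T^-3] / [I^2] = [I^-2 L^2 M T^-3], i.e. resistance (R).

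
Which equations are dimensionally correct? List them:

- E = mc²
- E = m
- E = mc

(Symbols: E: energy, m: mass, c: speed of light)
Dimensionally correct: E = mc²
Dimensionally incorrect: E = m, E = mc
Ordered (correct first, then incorrect): E = mc², E = m, E = mc

- E = mc²: LHS [L^2 M T^-2], RHS [L^2 M T^-2] → correct ✓
- E = m: LHS [L^2 M T^-2], RHS [M] → incorrect ✗
- E = mc: LHS [L^2 M T^-2], RHS [L M T^-1] → incorrect ✗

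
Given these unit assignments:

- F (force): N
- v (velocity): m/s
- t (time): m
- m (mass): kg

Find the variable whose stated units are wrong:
t

The variable t (time) should have units s, not m.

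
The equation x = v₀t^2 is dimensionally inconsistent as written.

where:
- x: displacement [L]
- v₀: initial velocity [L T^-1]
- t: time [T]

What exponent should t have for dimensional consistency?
The exponent of t should be 1: x = v₀t

The LHS x has dimensions [L]; t has dimensions [T].
As written, the RHS v₀t^2 (exponent 2 on t) has dimensions [L T], which does not match.
With exponent 1, the RHS v₀t has dimensions [L], matching the LHS.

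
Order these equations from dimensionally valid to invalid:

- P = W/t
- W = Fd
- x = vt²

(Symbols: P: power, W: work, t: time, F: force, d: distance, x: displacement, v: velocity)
Dimensionally correct: P = W/t, W = Fd
Dimensionally incorrect: x = vt²
Ordered (correct first, then incorrect): P = W/t, W = Fd, x = vt²

- P = W/t: LHS [L^2 M T^-3], RHS [L^2 M T^-3] → correct ✓
- W = Fd: LHS [L^2 M T^-2], RHS [L^2 M T^-2] → correct ✓
- x = vt²: LHS [L], RHS [L T] → incorrect ✗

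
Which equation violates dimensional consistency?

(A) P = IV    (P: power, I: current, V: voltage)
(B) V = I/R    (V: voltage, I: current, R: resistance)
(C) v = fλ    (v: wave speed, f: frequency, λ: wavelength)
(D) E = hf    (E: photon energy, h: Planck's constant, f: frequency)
(B) V = I/R

The equation (B) V = I/R is dimensionally incorrect.

LHS (V): [I^-1 L^2 M T^-3]
RHS (I/R): [I^3 L^-2 M^-1 T^3] ✗

The dimensions do not match. The other three equations balance.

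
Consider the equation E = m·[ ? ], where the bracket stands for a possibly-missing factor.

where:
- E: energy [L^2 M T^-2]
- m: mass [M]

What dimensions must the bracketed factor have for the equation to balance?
[L^2 T^-2] — velocity squared (e.g. v²)

E has dimensions [L^2 M T^-2]; m has dimensions [M].
The bracketed factor must supply [L^2 M T^-2] / [M] = [L^2 T^-2].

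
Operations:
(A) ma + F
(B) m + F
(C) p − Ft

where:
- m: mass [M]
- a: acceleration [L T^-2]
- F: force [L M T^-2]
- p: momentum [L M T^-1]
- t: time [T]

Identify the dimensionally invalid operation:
(B) m + F

(A) ma + F: ma [L M T^-2] and F [L M T^-2] — same dimensions ✓
(B) m + F: m [M] and F [L M T^-2] — different dimensions cannot be added/subtracted ✗
(C) p − Ft: p [L M T^-1] and Ft [L M T^-1] — same dimensions ✓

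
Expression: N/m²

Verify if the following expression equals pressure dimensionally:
Yes

The expression N/m² has dimensions [L^-1 M T^-2], which is exactly pressure [L^-1 M T^-2].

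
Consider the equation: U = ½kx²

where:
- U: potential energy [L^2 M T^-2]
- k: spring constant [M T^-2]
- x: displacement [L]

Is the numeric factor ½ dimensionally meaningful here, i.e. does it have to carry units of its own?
No

U has dimensions [L^2 M T^-2] and kx² already has dimensions [L^2 M T^-2], so the equation balances without ½ contributing any dimensions. ½ is a pure (dimensionless) number; changing or removing it would not affect dimensional consistency.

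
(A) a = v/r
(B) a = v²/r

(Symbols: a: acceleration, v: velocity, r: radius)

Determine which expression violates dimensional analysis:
(A)

(A) a = v/r: LHS [L T^-2], RHS [T^-1] ✗
(B) a = v²/r: LHS [L T^-2], RHS [L T^-2] ✓

Expression (A) a = v/r is dimensionally incorrect.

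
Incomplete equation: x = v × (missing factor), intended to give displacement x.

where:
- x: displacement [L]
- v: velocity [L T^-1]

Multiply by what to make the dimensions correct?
t (time), dimensions [T]

x has dimensions [L] and v has dimensions [L T^-1].
The missing factor must have dimensions [L] / [L T^-1] = [T], i.e. time (t).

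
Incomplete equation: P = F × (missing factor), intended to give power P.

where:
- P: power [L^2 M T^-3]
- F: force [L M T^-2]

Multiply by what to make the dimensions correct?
v (velocity), dimensions [L T^-1]

P has dimensions [L^2 M T^-3] and F has dimensions [L M T^-2].
The missing factor must have dimensions [L^2 M T^-3] / [L M T^-2] = [L T^-1], i.e. velocity (v).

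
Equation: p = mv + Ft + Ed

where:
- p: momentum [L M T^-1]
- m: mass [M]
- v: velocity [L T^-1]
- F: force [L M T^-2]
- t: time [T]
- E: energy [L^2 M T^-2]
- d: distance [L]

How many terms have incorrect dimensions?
1

LHS p: [L M T^-1]
- mv: [L M T^-1] ✓
- Ft: [L M T^-1] ✓
- Ed: [L^3 M T^-2] ✗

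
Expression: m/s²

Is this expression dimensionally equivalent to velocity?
No

The expression m/s² has dimensions [L T^-2], but velocity has dimensions [L T^-1].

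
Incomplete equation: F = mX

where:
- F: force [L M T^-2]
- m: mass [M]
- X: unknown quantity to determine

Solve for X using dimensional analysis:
X = a (acceleration), dimensions [L T^-2]

F has dimensions [L M T^-2]; the rest of the RHS (m) has dimensions [M].
So X must have dimensions [L T^-2] — X = a (acceleration).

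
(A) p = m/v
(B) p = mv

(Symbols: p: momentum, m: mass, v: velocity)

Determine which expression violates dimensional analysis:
(A)

(A) p = m/v: LHS [L M T^-1], RHS [L^-1 M T] ✗
(B) p = mv: LHS [L M T^-1], RHS [L M T^-1] ✓

Expression (A) p = m/v is dimensionally incorrect.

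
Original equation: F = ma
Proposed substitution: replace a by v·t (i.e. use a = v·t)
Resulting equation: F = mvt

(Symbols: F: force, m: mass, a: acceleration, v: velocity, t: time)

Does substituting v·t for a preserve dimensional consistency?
No

[a] = [L T^-2] and [v·t] = [L]. These differ, so the substitution replaces a quantity by one of different dimensions and the result F = mvt has LHS [L M T^-2] vs RHS [L M] — inconsistent.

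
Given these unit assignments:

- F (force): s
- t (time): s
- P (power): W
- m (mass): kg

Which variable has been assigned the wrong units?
F

The variable F (force) should have units N, not s.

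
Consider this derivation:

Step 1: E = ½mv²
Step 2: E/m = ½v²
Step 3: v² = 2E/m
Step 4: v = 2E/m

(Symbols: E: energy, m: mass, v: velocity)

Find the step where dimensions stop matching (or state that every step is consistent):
Step 4

Step 1: E = ½mv² → LHS [L^2 M T^-2], RHS [L^2 M T^-2] ✓
Step 2: E/m = ½v² → LHS [L^2 T^-2], RHS [L^2 T^-2] ✓
Step 3: v² = 2E/m → LHS [L^2 T^-2], RHS [L^2 T^-2] ✓
Step 4: v = 2E/m → LHS [L T^-1], RHS [L^2 T^-2] ✗

The first dimensional inconsistency appears in step 4: v = 2E/m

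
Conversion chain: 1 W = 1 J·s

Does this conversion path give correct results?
The chain is incorrect (it contains an error).

Incorrect: Watt is J/s, not J·s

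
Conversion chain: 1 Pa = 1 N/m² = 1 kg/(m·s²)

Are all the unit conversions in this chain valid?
The chain is correct (no errors).

Correct: Pascal is Newton per square meter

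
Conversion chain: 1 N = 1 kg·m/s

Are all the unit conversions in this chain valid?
The chain is incorrect (it contains an error).

Incorrect: Newton is kg·m/s², not kg·m/s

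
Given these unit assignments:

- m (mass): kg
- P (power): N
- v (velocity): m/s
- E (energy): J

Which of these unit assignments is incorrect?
P

The variable P (power) should have units W, not N.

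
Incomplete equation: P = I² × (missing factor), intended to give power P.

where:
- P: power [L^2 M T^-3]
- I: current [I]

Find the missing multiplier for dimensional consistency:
R (resistance), dimensions [I^-2 L^2 M T^-3]

P has dimensions [L^2 M T^-3] and I² has dimensions [I^2].
The missing factor must have dimensions [L^2 M T^-3] / [I^2] = [I^-2 L^2 M T^-3], i.e. resistance (R).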